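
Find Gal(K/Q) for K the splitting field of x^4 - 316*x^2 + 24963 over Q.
Gal(K/Q) = V_4 (Klein four-group, Z/2Z × Z/2Z)

f factors as (x^2 - 159)(x^2 - 157), so the splitting field is K = Q(sqrt(159), sqrt(157)). The elements 159, 157, 24963 are all non-squares in Q, so sqrt(159) and sqrt(157) generate independent quadratic extensions. Thus [K:Q] = 4 and Gal(K/Q) is generated by the two order-2 automorphisms sqrt(159) ↦ -sqrt(159) and sqrt(157) ↦ -sqrt(157), giving V_4.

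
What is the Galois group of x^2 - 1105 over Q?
Gal(K/Q) = Z/2Z (cyclic of order 2)

x^2 - 1105 is irreducible over Q since 1105 is not a rational square. The splitting field Q(sqrt(1105)) has degree 2 over Q, and its unique nontrivial automorphism is sqrt(1105) ↦ -sqrt(1105). Hence Gal(Q(sqrt(1105))/Q) = Z/2Z.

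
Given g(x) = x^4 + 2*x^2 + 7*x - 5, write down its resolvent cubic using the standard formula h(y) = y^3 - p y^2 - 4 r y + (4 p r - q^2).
h(y) = y^3 - 2*y^2 + 20*y - 89

Identify coefficients: p = 2, q = 7, r = -5.
Plug into h(y) = y^3 - p y^2 - 4 r y + (4 p r - q^2):
  h(y) = y^3 - (2) y^2 - 4*(-5) y + (4*(2)*(-5) - (7)^2)
       = y^3 + (-2) y^2 + (20) y + (-89).
Simplifying: h(y) = y^3 - 2*y^2 + 20*y - 89.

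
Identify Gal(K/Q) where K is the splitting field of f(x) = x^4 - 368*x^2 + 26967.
Gal(K/Q) = V_4 (Klein four-group, Z/2Z × Z/2Z)

f factors as (x^2 - 267)(x^2 - 101), so the splitting field is K = Q(sqrt(267), sqrt(101)). The elements 267, 101, 26967 are all non-squares in Q, so sqrt(267) and sqrt(101) generate independent quadratic extensions. Thus [K:Q] = 4 and Gal(K/Q) is generated by the two order-2 automorphisms sqrt(267) ↦ -sqrt(267) and sqrt(101) ↦ -sqrt(101), giving V_4.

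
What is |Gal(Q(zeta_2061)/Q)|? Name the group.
|Gal(Q(zeta_2061)/Q)| = phi(2061) = 1368; group ≅ (Z/2061Z)^* ≅ Z/6Z × Z/228Z

The n-th cyclotomic polynomial Φ_2061(x) is the minimal polynomial of zeta_2061 over Q and has degree phi(2061) = 1368. So Q(zeta_2061) is a degree-1368 Galois extension with Galois group (Z/2061Z)^*. By CRT, (Z/2061Z)^* ≅ (Z/9Z)^* × (Z/229Z)^*. Each prime-power unit group is (Z/9Z)^* ≅ Z/6Z; (Z/229Z)^* ≅ Z/228Z. Hence Gal(Q(zeta_2061)/Q) ≅ Z/6Z × Z/228Z.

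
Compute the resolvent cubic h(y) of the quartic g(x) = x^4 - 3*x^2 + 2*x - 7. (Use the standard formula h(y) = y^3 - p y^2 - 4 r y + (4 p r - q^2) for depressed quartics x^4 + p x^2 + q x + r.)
h(y) = y^3 + 3*y^2 + 28*y + 80

Identify coefficients: p = -3, q = 2, r = -7.
Plug into h(y) = y^3 - p y^2 - 4 r y + (4 p r - q^2):
  h(y) = y^3 - (-3) y^2 - 4*(-7) y + (4*(-3)*(-7) - (2)^2)
       = y^3 + (3) y^2 + (28) y + (80).
Simplifying: h(y) = y^3 + 3*y^2 + 28*y + 80.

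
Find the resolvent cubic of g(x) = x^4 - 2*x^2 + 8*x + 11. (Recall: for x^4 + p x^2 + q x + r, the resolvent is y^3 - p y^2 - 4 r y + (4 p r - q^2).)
h(y) = y^3 + 2*y^2 - 44*y - 152

Identify coefficients: p = -2, q = 8, r = 11.
Plug into h(y) = y^3 - p y^2 - 4 r y + (4 p r - q^2):
  h(y) = y^3 - (-2) y^2 - 4*(11) y + (4*(-2)*(11) - (8)^2)
       = y^3 + (2) y^2 + (-44) y + (-152).
Simplifying: h(y) = y^3 + 2*y^2 - 44*y - 152.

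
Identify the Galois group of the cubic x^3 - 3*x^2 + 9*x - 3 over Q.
Gal(K/Q) = S_3 (symmetric group of order 6)

Compute the discriminant of x^3 + (-3)*x^2 + (9)*x + (-3): Δ = -1296. Since Δ is not a rational square, the Galois group is not contained in A_3; it must be the full S_3 (irreducibility of the cubic rules out anything smaller).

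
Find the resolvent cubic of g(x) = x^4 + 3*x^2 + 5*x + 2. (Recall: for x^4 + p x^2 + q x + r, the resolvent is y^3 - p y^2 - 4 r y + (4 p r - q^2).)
h(y) = y^3 - 3*y^2 - 8*y - 1

Identify coefficients: p = 3, q = 5, r = 2.
Plug into h(y) = y^3 - p y^2 - 4 r y + (4 p r - q^2):
  h(y) = y^3 - (3) y^2 - 4*(2) y + (4*(3)*(2) - (5)^2)
       = y^3 + (-3) y^2 + (-8) y + (-1).
Simplifying: h(y) = y^3 - 3*y^2 - 8*y - 1.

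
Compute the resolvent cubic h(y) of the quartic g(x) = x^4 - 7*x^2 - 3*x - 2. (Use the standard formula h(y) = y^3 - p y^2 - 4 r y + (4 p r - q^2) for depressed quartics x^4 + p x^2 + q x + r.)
h(y) = y^3 + 7*y^2 + 8*y + 47

Identify coefficients: p = -7, q = -3, r = -2.
Plug into h(y) = y^3 - p y^2 - 4 r y + (4 p r - q^2):
  h(y) = y^3 - (-7) y^2 - 4*(-2) y + (4*(-7)*(-2) - (-3)^2)
       = y^3 + (7) y^2 + (8) y + (47).
Simplifying: h(y) = y^3 + 7*y^2 + 8*y + 47.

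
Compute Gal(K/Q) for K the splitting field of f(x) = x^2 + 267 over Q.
Gal(K/Q) = Z/2Z (cyclic of order 2)

x^2 + 267 is irreducible over Q since -267 is not a rational square. The splitting field Q(sqrt(-267)) has degree 2 over Q, and its unique nontrivial automorphism is sqrt(-267) ↦ -sqrt(-267). Hence Gal(Q(sqrt(-267))/Q) = Z/2Z.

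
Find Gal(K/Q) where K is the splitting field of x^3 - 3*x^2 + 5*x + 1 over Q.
Gal(K/Q) = S_3 (symmetric group of order 6)

Compute the discriminant of x^3 + (-3)*x^2 + (5)*x + (1): Δ = -464. Since Δ is not a rational square, the Galois group is not contained in A_3; it must be the full S_3 (irreducibility of the cubic rules out anything smaller).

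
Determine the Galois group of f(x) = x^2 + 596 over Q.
Gal(K/Q) = Z/2Z (cyclic of order 2)

x^2 + 596 is irreducible over Q since -596 is not a rational square. The splitting field Q(sqrt(-596)) has degree 2 over Q, and its unique nontrivial automorphism is sqrt(-596) ↦ -sqrt(-596). Hence Gal(Q(sqrt(-596))/Q) = Z/2Z.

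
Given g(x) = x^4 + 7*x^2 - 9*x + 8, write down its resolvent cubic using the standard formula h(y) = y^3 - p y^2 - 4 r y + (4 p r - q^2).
h(y) = y^3 - 7*y^2 - 32*y + 143

Identify coefficients: p = 7, q = -9, r = 8.
Plug into h(y) = y^3 - p y^2 - 4 r y + (4 p r - q^2):
  h(y) = y^3 - (7) y^2 - 4*(8) y + (4*(7)*(8) - (-9)^2)
       = y^3 + (-7) y^2 + (-32) y + (143).
Simplifying: h(y) = y^3 - 7*y^2 - 32*y + 143.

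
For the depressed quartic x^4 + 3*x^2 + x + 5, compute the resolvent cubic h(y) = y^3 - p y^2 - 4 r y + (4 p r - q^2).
h(y) = y^3 - 3*y^2 - 20*y + 59

Identify coefficients: p = 3, q = 1, r = 5.
Plug into h(y) = y^3 - p y^2 - 4 r y + (4 p r - q^2):
  h(y) = y^3 - (3) y^2 - 4*(5) y + (4*(3)*(5) - (1)^2)
       = y^3 + (-3) y^2 + (-20) y + (59).
Simplifying: h(y) = y^3 - 3*y^2 - 20*y + 59.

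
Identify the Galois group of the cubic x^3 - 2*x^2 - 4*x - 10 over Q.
Gal(K/Q) = S_3 (symmetric group of order 6)

Compute the discriminant of x^3 + (-2)*x^2 + (-4)*x + (-10): Δ = -4140. Since Δ is not a rational square, the Galois group is not contained in A_3; it must be the full S_3 (irreducibility of the cubic rules out anything smaller).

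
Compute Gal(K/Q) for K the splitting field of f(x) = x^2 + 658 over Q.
Gal(K/Q) = Z/2Z (cyclic of order 2)

x^2 + 658 is irreducible over Q since -658 is not a rational square. The splitting field Q(sqrt(-658)) has degree 2 over Q, and its unique nontrivial automorphism is sqrt(-658) ↦ -sqrt(-658). Hence Gal(Q(sqrt(-658))/Q) = Z/2Z.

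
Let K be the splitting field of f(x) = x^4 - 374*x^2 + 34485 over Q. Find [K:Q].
[K:Q] = 4

f factors as (x^2 - 165)(x^2 - 209); the splitting field is K = Q(sqrt(165), sqrt(209)). Since 165, 209, and 34485 are all non-squares in Q, the three subfields Q(sqrt(165)), Q(sqrt(209)), Q(sqrt(34485)) are distinct degree-2 extensions, so [K:Q] = 4 (Klein four Galois group).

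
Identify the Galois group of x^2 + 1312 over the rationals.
Gal(K/Q) = Z/2Z (cyclic of order 2)

x^2 + 1312 is irreducible over Q since -1312 is not a rational square. The splitting field Q(sqrt(-1312)) has degree 2 over Q, and its unique nontrivial automorphism is sqrt(-1312) ↦ -sqrt(-1312). Hence Gal(Q(sqrt(-1312))/Q) = Z/2Z.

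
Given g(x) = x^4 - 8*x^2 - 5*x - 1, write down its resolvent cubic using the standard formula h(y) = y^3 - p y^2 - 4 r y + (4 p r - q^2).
h(y) = y^3 + 8*y^2 + 4*y + 7

Identify coefficients: p = -8, q = -5, r = -1.
Plug into h(y) = y^3 - p y^2 - 4 r y + (4 p r - q^2):
  h(y) = y^3 - (-8) y^2 - 4*(-1) y + (4*(-8)*(-1) - (-5)^2)
       = y^3 + (8) y^2 + (4) y + (7).
Simplifying: h(y) = y^3 + 8*y^2 + 4*y + 7.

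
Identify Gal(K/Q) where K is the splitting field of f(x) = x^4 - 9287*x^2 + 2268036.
Gal(K/Q) = Z/2Z (cyclic of order 2)

f factors as (x^2 - 9036)(x^2 - 251), so the splitting field is K = Q(sqrt(9036), sqrt(251)). The squarefree part of 9036 is 251 and the squarefree part of 251 is also 251, so sqrt(9036) and sqrt(251) are both rational multiples of sqrt(251). Hence Q(sqrt(9036)) = Q(sqrt(251)) = Q(sqrt(251)), and the splitting field collapses to a single degree-2 extension with Galois group Z/2Z.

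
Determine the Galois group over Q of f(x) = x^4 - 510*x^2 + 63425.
Gal(K/Q) = V_4 (Klein four-group, Z/2Z × Z/2Z)

f factors as (x^2 - 215)(x^2 - 295), so the splitting field is K = Q(sqrt(215), sqrt(295)). The elements 215, 295, 63425 are all non-squares in Q, so sqrt(215) and sqrt(295) generate independent quadratic extensions. Thus [K:Q] = 4 and Gal(K/Q) is generated by the two order-2 automorphisms sqrt(215) ↦ -sqrt(215) and sqrt(295) ↦ -sqrt(295), giving V_4.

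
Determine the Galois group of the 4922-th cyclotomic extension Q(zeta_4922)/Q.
|Gal(Q(zeta_4922)/Q)| = phi(4922) = 2332; group ≅ (Z/4922Z)^* ≅ Z/22Z × Z/106Z

The n-th cyclotomic polynomial Φ_4922(x) is the minimal polynomial of zeta_4922 over Q and has degree phi(4922) = 2332. So Q(zeta_4922) is a degree-2332 Galois extension with Galois group (Z/4922Z)^*. By CRT, (Z/4922Z)^* ≅ (Z/2Z)^* × (Z/23Z)^* × (Z/107Z)^*. Each prime-power unit group is (Z/2Z)^* ≅ trivial group (order 1); (Z/23Z)^* ≅ Z/22Z; (Z/107Z)^* ≅ Z/106Z. Hence Gal(Q(zeta_4922)/Q) ≅ Z/22Z × Z/106Z.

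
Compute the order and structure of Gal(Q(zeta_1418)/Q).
|Gal(Q(zeta_1418)/Q)| = phi(1418) = 708; group ≅ (Z/1418Z)^* ≅ Z/708Z

The n-th cyclotomic polynomial Φ_1418(x) is the minimal polynomial of zeta_1418 over Q and has degree phi(1418) = 708. So Q(zeta_1418) is a degree-708 Galois extension with Galois group (Z/1418Z)^*. By CRT, (Z/1418Z)^* ≅ (Z/2Z)^* × (Z/709Z)^*. Each prime-power unit group is (Z/2Z)^* ≅ trivial group (order 1); (Z/709Z)^* ≅ Z/708Z. Hence Gal(Q(zeta_1418)/Q) ≅ Z/708Z.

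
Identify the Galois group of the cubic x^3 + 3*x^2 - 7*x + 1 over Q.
Gal(K/Q) = S_3 (symmetric group of order 6)

Compute the discriminant of x^3 + (3)*x^2 + (-7)*x + (1): Δ = 1300. Since Δ is not a rational square, the Galois group is not contained in A_3; it must be the full S_3 (irreducibility of the cubic rules out anything smaller).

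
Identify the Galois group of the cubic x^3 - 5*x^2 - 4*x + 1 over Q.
Gal(K/Q) = S_3 (symmetric group of order 6)

Compute the discriminant of x^3 + (-5)*x^2 + (-4)*x + (1): Δ = 1489. Since Δ is not a rational square, the Galois group is not contained in A_3; it must be the full S_3 (irreducibility of the cubic rules out anything smaller).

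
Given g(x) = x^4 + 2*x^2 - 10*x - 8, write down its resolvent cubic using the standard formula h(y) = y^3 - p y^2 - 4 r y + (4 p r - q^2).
h(y) = y^3 - 2*y^2 + 32*y - 164

Identify coefficients: p = 2, q = -10, r = -8.
Plug into h(y) = y^3 - p y^2 - 4 r y + (4 p r - q^2):
  h(y) = y^3 - (2) y^2 - 4*(-8) y + (4*(2)*(-8) - (-10)^2)
       = y^3 + (-2) y^2 + (32) y + (-164).
Simplifying: h(y) = y^3 - 2*y^2 + 32*y - 164.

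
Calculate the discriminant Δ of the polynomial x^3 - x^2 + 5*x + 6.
Δ = -1963

For x^3 + a x^2 + b x + c the discriminant is Δ = 18 a b c - 4 a^3 c + a^2 b^2 - 4 b^3 - 27 c^2.
Plug a = -1, b = 5, c = 6:
  18*(-1)*(5)*(6) - 4*(-1)^3*(6) + (-1)^2*(5)^2 - 4*(5)^3 - 27*(6)^2
  = -540 + (24) + 25 + (-500) + (-972)
  = -1963.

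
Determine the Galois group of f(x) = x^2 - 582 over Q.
Gal(K/Q) = Z/2Z (cyclic of order 2)

x^2 - 582 is irreducible over Q since 582 is not a rational square. The splitting field Q(sqrt(582)) has degree 2 over Q, and its unique nontrivial automorphism is sqrt(582) ↦ -sqrt(582). Hence Gal(Q(sqrt(582))/Q) = Z/2Z.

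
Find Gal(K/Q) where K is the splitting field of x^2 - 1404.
Gal(K/Q) = Z/2Z (cyclic of order 2)

x^2 - 1404 is irreducible over Q since 1404 is not a rational square. The splitting field Q(sqrt(1404)) has degree 2 over Q, and its unique nontrivial automorphism is sqrt(1404) ↦ -sqrt(1404). Hence Gal(Q(sqrt(1404))/Q) = Z/2Z.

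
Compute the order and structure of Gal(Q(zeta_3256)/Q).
|Gal(Q(zeta_3256)/Q)| = phi(3256) = 1440; group ≅ (Z/3256Z)^* ≅ Z/2Z × Z/2Z × Z/10Z × Z/36Z

The n-th cyclotomic polynomial Φ_3256(x) is the minimal polynomial of zeta_3256 over Q and has degree phi(3256) = 1440. So Q(zeta_3256) is a degree-1440 Galois extension with Galois group (Z/3256Z)^*. By CRT, (Z/3256Z)^* ≅ (Z/8Z)^* × (Z/11Z)^* × (Z/37Z)^*. Each prime-power unit group is (Z/8Z)^* ≅ Z/2Z × Z/2Z; (Z/11Z)^* ≅ Z/10Z; (Z/37Z)^* ≅ Z/36Z. Hence Gal(Q(zeta_3256)/Q) ≅ Z/2Z × Z/2Z × Z/10Z × Z/36Z.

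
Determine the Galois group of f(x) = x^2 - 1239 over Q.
Gal(K/Q) = Z/2Z (cyclic of order 2)

x^2 - 1239 is irreducible over Q since 1239 is not a rational square. The splitting field Q(sqrt(1239)) has degree 2 over Q, and its unique nontrivial automorphism is sqrt(1239) ↦ -sqrt(1239). Hence Gal(Q(sqrt(1239))/Q) = Z/2Z.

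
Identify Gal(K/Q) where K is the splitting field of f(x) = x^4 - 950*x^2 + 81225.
Gal(K/Q) = Z/2Z (cyclic of order 2)

f factors as (x^2 - 855)(x^2 - 95), so the splitting field is K = Q(sqrt(855), sqrt(95)). The squarefree part of 855 is 95 and the squarefree part of 95 is also 95, so sqrt(855) and sqrt(95) are both rational multiples of sqrt(95). Hence Q(sqrt(855)) = Q(sqrt(95)) = Q(sqrt(95)), and the splitting field collapses to a single degree-2 extension with Galois group Z/2Z.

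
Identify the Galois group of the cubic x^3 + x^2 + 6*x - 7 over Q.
Gal(K/Q) = S_3 (symmetric group of order 6)

Compute the discriminant of x^3 + (1)*x^2 + (6)*x + (-7): Δ = -2879. Since Δ is not a rational square, the Galois group is not contained in A_3; it must be the full S_3 (irreducibility of the cubic rules out anything smaller).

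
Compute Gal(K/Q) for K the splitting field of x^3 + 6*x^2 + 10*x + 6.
Gal(K/Q) = S_3 (symmetric group of order 6)

Compute the discriminant of x^3 + (6)*x^2 + (10)*x + (6): Δ = -76. Since Δ is not a rational square, the Galois group is not contained in A_3; it must be the full S_3 (irreducibility of the cubic rules out anything smaller).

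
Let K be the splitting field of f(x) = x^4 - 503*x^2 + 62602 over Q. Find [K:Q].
[K:Q] = 4

f factors as (x^2 - 226)(x^2 - 277); the splitting field is K = Q(sqrt(226), sqrt(277)). Since 226, 277, and 62602 are all non-squares in Q, the three subfields Q(sqrt(226)), Q(sqrt(277)), Q(sqrt(62602)) are distinct degree-2 extensions, so [K:Q] = 4 (Klein four Galois group).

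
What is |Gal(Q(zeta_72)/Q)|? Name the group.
|Gal(Q(zeta_72)/Q)| = phi(72) = 24; group ≅ (Z/72Z)^* ≅ Z/2Z × Z/2Z × Z/6Z

The n-th cyclotomic polynomial Φ_72(x) is the minimal polynomial of zeta_72 over Q and has degree phi(72) = 24. So Q(zeta_72) is a degree-24 Galois extension with Galois group (Z/72Z)^*. By CRT, (Z/72Z)^* ≅ (Z/8Z)^* × (Z/9Z)^*. Each prime-power unit group is (Z/8Z)^* ≅ Z/2Z × Z/2Z; (Z/9Z)^* ≅ Z/6Z. Hence Gal(Q(zeta_72)/Q) ≅ Z/2Z × Z/2Z × Z/6Z.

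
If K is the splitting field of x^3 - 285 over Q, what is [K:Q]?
[K:Q] = 6

x^3 - 285 has one real root r = 285^(1/3) and two complex roots r*zeta_3, r*zeta_3^2 where zeta_3 = e^(2*pi*i/3). The splitting field is Q(r, zeta_3). [Q(r):Q] = 3 and [Q(zeta_3):Q] = 2 with gcd = 1, so [Q(r, zeta_3):Q] = 3 * 2 = 6.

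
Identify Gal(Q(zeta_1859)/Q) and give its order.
|Gal(Q(zeta_1859)/Q)| = phi(1859) = 1560; group ≅ (Z/1859Z)^* ≅ Z/10Z × Z/156Z

The n-th cyclotomic polynomial Φ_1859(x) is the minimal polynomial of zeta_1859 over Q and has degree phi(1859) = 1560. So Q(zeta_1859) is a degree-1560 Galois extension with Galois group (Z/1859Z)^*. By CRT, (Z/1859Z)^* ≅ (Z/11Z)^* × (Z/169Z)^*. Each prime-power unit group is (Z/11Z)^* ≅ Z/10Z; (Z/169Z)^* ≅ Z/156Z. Hence Gal(Q(zeta_1859)/Q) ≅ Z/10Z × Z/156Z.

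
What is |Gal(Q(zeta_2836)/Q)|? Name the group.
|Gal(Q(zeta_2836)/Q)| = phi(2836) = 1416; group ≅ (Z/2836Z)^* ≅ Z/2Z × Z/708Z

The n-th cyclotomic polynomial Φ_2836(x) is the minimal polynomial of zeta_2836 over Q and has degree phi(2836) = 1416. So Q(zeta_2836) is a degree-1416 Galois extension with Galois group (Z/2836Z)^*. By CRT, (Z/2836Z)^* ≅ (Z/4Z)^* × (Z/709Z)^*. Each prime-power unit group is (Z/4Z)^* ≅ Z/2Z; (Z/709Z)^* ≅ Z/708Z. Hence Gal(Q(zeta_2836)/Q) ≅ Z/2Z × Z/708Z.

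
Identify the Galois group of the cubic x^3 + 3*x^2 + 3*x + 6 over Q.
Gal(K/Q) = S_3 (symmetric group of order 6)

Compute the discriminant of x^3 + (3)*x^2 + (3)*x + (6): Δ = -675. Since Δ is not a rational square, the Galois group is not contained in A_3; it must be the full S_3 (irreducibility of the cubic rules out anything smaller).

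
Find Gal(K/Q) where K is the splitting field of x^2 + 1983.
Gal(K/Q) = Z/2Z (cyclic of order 2)

x^2 + 1983 is irreducible over Q since -1983 is not a rational square. The splitting field Q(sqrt(-1983)) has degree 2 over Q, and its unique nontrivial automorphism is sqrt(-1983) ↦ -sqrt(-1983). Hence Gal(Q(sqrt(-1983))/Q) = Z/2Z.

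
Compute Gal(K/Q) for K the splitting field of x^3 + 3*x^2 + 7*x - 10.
Gal(K/Q) = S_3 (symmetric group of order 6)

Compute the discriminant of x^3 + (3)*x^2 + (7)*x + (-10): Δ = -6331. Since Δ is not a rational square, the Galois group is not contained in A_3; it must be the full S_3 (irreducibility of the cubic rules out anything smaller).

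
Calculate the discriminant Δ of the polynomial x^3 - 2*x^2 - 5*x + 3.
Δ = 993

For x^3 + a x^2 + b x + c the discriminant is Δ = 18 a b c - 4 a^3 c + a^2 b^2 - 4 b^3 - 27 c^2.
Plug a = -2, b = -5, c = 3:
  18*(-2)*(-5)*(3) - 4*(-2)^3*(3) + (-2)^2*(-5)^2 - 4*(-5)^3 - 27*(3)^2
  = 540 + (96) + 100 + (500) + (-243)
  = 993.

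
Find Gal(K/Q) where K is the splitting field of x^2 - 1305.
Gal(K/Q) = Z/2Z (cyclic of order 2)

x^2 - 1305 is irreducible over Q since 1305 is not a rational square. The splitting field Q(sqrt(1305)) has degree 2 over Q, and its unique nontrivial automorphism is sqrt(1305) ↦ -sqrt(1305). Hence Gal(Q(sqrt(1305))/Q) = Z/2Z.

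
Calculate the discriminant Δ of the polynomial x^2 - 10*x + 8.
Δ = 68

For a quadratic a x^2 + b x + c the discriminant is Δ = b^2 - 4ac = (-10)^2 - 4*(1)*(8) = 100 - (32) = 68.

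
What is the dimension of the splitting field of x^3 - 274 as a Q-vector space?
[K:Q] = 6

x^3 - 274 has one real root r = 274^(1/3) and two complex roots r*zeta_3, r*zeta_3^2 where zeta_3 = e^(2*pi*i/3). The splitting field is Q(r, zeta_3). [Q(r):Q] = 3 and [Q(zeta_3):Q] = 2 with gcd = 1, so [Q(r, zeta_3):Q] = 3 * 2 = 6.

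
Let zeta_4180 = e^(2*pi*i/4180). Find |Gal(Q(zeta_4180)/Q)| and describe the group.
|Gal(Q(zeta_4180)/Q)| = phi(4180) = 1440; group ≅ (Z/4180Z)^* ≅ Z/2Z × Z/4Z × Z/10Z × Z/18Z

The n-th cyclotomic polynomial Φ_4180(x) is the minimal polynomial of zeta_4180 over Q and has degree phi(4180) = 1440. So Q(zeta_4180) is a degree-1440 Galois extension with Galois group (Z/4180Z)^*. By CRT, (Z/4180Z)^* ≅ (Z/4Z)^* × (Z/5Z)^* × (Z/11Z)^* × (Z/19Z)^*. Each prime-power unit group is (Z/4Z)^* ≅ Z/2Z; (Z/5Z)^* ≅ Z/4Z; (Z/11Z)^* ≅ Z/10Z; (Z/19Z)^* ≅ Z/18Z. Hence Gal(Q(zeta_4180)/Q) ≅ Z/2Z × Z/4Z × Z/10Z × Z/18Z.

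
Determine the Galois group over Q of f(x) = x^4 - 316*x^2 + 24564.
Gal(K/Q) = V_4 (Klein four-group, Z/2Z × Z/2Z)

f factors as (x^2 - 138)(x^2 - 178), so the splitting field is K = Q(sqrt(138), sqrt(178)). The elements 138, 178, 24564 are all non-squares in Q, so sqrt(138) and sqrt(178) generate independent quadratic extensions. Thus [K:Q] = 4 and Gal(K/Q) is generated by the two order-2 automorphisms sqrt(138) ↦ -sqrt(138) and sqrt(178) ↦ -sqrt(178), giving V_4.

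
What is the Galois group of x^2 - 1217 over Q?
Gal(K/Q) = Z/2Z (cyclic of order 2)

x^2 - 1217 is irreducible over Q since 1217 is not a rational square. The splitting field Q(sqrt(1217)) has degree 2 over Q, and its unique nontrivial automorphism is sqrt(1217) ↦ -sqrt(1217). Hence Gal(Q(sqrt(1217))/Q) = Z/2Z.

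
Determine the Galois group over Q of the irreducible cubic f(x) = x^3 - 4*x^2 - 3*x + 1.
Gal(K/Q) = S_3 (symmetric group of order 6)

Compute the discriminant of x^3 + (-4)*x^2 + (-3)*x + (1): Δ = 697. Since Δ is not a rational square, the Galois group is not contained in A_3; it must be the full S_3 (irreducibility of the cubic rules out anything smaller).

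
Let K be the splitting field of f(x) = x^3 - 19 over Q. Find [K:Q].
[K:Q] = 6

x^3 - 19 has one real root r = 19^(1/3) and two complex roots r*zeta_3, r*zeta_3^2 where zeta_3 = e^(2*pi*i/3). The splitting field is Q(r, zeta_3). [Q(r):Q] = 3 and [Q(zeta_3):Q] = 2 with gcd = 1, so [Q(r, zeta_3):Q] = 3 * 2 = 6.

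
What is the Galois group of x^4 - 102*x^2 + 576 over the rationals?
Gal(K/Q) = Z/2Z (cyclic of order 2)

f factors as (x^2 - 6)(x^2 - 96), so the splitting field is K = Q(sqrt(6), sqrt(96)). The squarefree part of 6 is 6 and the squarefree part of 96 is also 6, so sqrt(6) and sqrt(96) are both rational multiples of sqrt(6). Hence Q(sqrt(6)) = Q(sqrt(96)) = Q(sqrt(6)), and the splitting field collapses to a single degree-2 extension with Galois group Z/2Z.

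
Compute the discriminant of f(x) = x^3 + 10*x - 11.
Δ = -7267

For a depressed cubic x^3 + p x + q the discriminant is Δ = -4 p^3 - 27 q^2 = -4*(10)^3 - 27*(-11)^2 = -4000 - 3267 = -7267.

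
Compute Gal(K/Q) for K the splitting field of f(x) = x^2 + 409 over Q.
Gal(K/Q) = Z/2Z (cyclic of order 2)

x^2 + 409 is irreducible over Q since -409 is not a rational square. The splitting field Q(sqrt(-409)) has degree 2 over Q, and its unique nontrivial automorphism is sqrt(-409) ↦ -sqrt(-409). Hence Gal(Q(sqrt(-409))/Q) = Z/2Z.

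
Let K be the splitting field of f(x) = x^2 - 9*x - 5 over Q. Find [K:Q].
[K:Q] = 2

The discriminant of x^2 + (-9)*x + (-5) is b^2 - 4c = 81 - (-20) = 101. Since 101 is not a perfect square in Q, the polynomial is irreducible over Q. Its two roots generate a degree-2 extension, so [K:Q] = 2.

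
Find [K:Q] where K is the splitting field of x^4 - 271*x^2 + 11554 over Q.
[K:Q] = 4

f factors as (x^2 - 53)(x^2 - 218); the splitting field is K = Q(sqrt(53), sqrt(218)). Since 53, 218, and 11554 are all non-squares in Q, the three subfields Q(sqrt(53)), Q(sqrt(218)), Q(sqrt(11554)) are distinct degree-2 extensions, so [K:Q] = 4 (Klein four Galois group).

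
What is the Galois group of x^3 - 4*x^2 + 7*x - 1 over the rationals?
Gal(K/Q) = S_3 (symmetric group of order 6)

Compute the discriminant of x^3 + (-4)*x^2 + (7)*x + (-1): Δ = -367. Since Δ is not a rational square, the Galois group is not contained in A_3; it must be the full S_3 (irreducibility of the cubic rules out anything smaller).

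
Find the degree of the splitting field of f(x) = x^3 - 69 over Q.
[K:Q] = 6

x^3 - 69 has one real root r = 69^(1/3) and two complex roots r*zeta_3, r*zeta_3^2 where zeta_3 = e^(2*pi*i/3). The splitting field is Q(r, zeta_3). [Q(r):Q] = 3 and [Q(zeta_3):Q] = 2 with gcd = 1, so [Q(r, zeta_3):Q] = 3 * 2 = 6.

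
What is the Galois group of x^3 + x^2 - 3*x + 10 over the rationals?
Gal(K/Q) = S_3 (symmetric group of order 6)

Compute the discriminant of x^3 + (1)*x^2 + (-3)*x + (10): Δ = -3163. Since Δ is not a rational square, the Galois group is not contained in A_3; it must be the full S_3 (irreducibility of the cubic rules out anything smaller).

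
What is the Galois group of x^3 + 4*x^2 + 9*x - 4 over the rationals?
Gal(K/Q) = S_3 (symmetric group of order 6)

Compute the discriminant of x^3 + (4)*x^2 + (9)*x + (-4): Δ = -3620. Since Δ is not a rational square, the Galois group is not contained in A_3; it must be the full S_3 (irreducibility of the cubic rules out anything smaller).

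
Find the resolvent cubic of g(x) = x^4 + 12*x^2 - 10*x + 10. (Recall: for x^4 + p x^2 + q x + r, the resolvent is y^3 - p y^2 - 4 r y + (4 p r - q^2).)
h(y) = y^3 - 12*y^2 - 40*y + 380

Identify coefficients: p = 12, q = -10, r = 10.
Plug into h(y) = y^3 - p y^2 - 4 r y + (4 p r - q^2):
  h(y) = y^3 - (12) y^2 - 4*(10) y + (4*(12)*(10) - (-10)^2)
       = y^3 + (-12) y^2 + (-40) y + (380).
Simplifying: h(y) = y^3 - 12*y^2 - 40*y + 380.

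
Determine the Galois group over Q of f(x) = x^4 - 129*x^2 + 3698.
Gal(K/Q) = V_4 (Klein four-group, Z/2Z × Z/2Z)

f factors as (x^2 - 86)(x^2 - 43), so the splitting field is K = Q(sqrt(86), sqrt(43)). The elements 86, 43, 3698 are all non-squares in Q, so sqrt(86) and sqrt(43) generate independent quadratic extensions. Thus [K:Q] = 4 and Gal(K/Q) is generated by the two order-2 automorphisms sqrt(86) ↦ -sqrt(86) and sqrt(43) ↦ -sqrt(43), giving V_4.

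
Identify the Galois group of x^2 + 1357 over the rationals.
Gal(K/Q) = Z/2Z (cyclic of order 2)

x^2 + 1357 is irreducible over Q since -1357 is not a rational square. The splitting field Q(sqrt(-1357)) has degree 2 over Q, and its unique nontrivial automorphism is sqrt(-1357) ↦ -sqrt(-1357). Hence Gal(Q(sqrt(-1357))/Q) = Z/2Z.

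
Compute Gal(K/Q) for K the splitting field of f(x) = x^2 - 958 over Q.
Gal(K/Q) = Z/2Z (cyclic of order 2)

x^2 - 958 is irreducible over Q since 958 is not a rational square. The splitting field Q(sqrt(958)) has degree 2 over Q, and its unique nontrivial automorphism is sqrt(958) ↦ -sqrt(958). Hence Gal(Q(sqrt(958))/Q) = Z/2Z.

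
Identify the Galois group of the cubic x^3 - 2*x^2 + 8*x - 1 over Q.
Gal(K/Q) = S_3 (symmetric group of order 6)

Compute the discriminant of x^3 + (-2)*x^2 + (8)*x + (-1): Δ = -1563. Since Δ is not a rational square, the Galois group is not contained in A_3; it must be the full S_3 (irreducibility of the cubic rules out anything smaller).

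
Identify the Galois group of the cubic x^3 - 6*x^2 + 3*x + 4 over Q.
Gal(K/Q) = S_3 (symmetric group of order 6)

Compute the discriminant of x^3 + (-6)*x^2 + (3)*x + (4): Δ = 1944. Since Δ is not a rational square, the Galois group is not contained in A_3; it must be the full S_3 (irreducibility of the cubic rules out anything smaller).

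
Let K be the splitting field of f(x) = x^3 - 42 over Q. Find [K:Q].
[K:Q] = 6

x^3 - 42 has one real root r = 42^(1/3) and two complex roots r*zeta_3, r*zeta_3^2 where zeta_3 = e^(2*pi*i/3). The splitting field is Q(r, zeta_3). [Q(r):Q] = 3 and [Q(zeta_3):Q] = 2 with gcd = 1, so [Q(r, zeta_3):Q] = 3 * 2 = 6.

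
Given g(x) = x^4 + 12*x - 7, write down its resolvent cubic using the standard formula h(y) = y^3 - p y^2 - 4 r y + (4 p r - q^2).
h(y) = y^3 + 28*y - 144

Identify coefficients: p = 0, q = 12, r = -7.
Plug into h(y) = y^3 - p y^2 - 4 r y + (4 p r - q^2):
  h(y) = y^3 - (0) y^2 - 4*(-7) y + (4*(0)*(-7) - (12)^2)
       = y^3 + (0) y^2 + (28) y + (-144).
Simplifying: h(y) = y^3 + 28*y - 144.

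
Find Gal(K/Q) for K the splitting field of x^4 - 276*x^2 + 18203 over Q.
Gal(K/Q) = V_4 (Klein four-group, Z/2Z × Z/2Z)

f factors as (x^2 - 109)(x^2 - 167), so the splitting field is K = Q(sqrt(109), sqrt(167)). The elements 109, 167, 18203 are all non-squares in Q, so sqrt(109) and sqrt(167) generate independent quadratic extensions. Thus [K:Q] = 4 and Gal(K/Q) is generated by the two order-2 automorphisms sqrt(109) ↦ -sqrt(109) and sqrt(167) ↦ -sqrt(167), giving V_4.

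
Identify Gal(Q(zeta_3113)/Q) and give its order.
|Gal(Q(zeta_3113)/Q)| = phi(3113) = 2820; group ≅ (Z/3113Z)^* ≅ Z/10Z × Z/282Z

The n-th cyclotomic polynomial Φ_3113(x) is the minimal polynomial of zeta_3113 over Q and has degree phi(3113) = 2820. So Q(zeta_3113) is a degree-2820 Galois extension with Galois group (Z/3113Z)^*. By CRT, (Z/3113Z)^* ≅ (Z/11Z)^* × (Z/283Z)^*. Each prime-power unit group is (Z/11Z)^* ≅ Z/10Z; (Z/283Z)^* ≅ Z/282Z. Hence Gal(Q(zeta_3113)/Q) ≅ Z/10Z × Z/282Z.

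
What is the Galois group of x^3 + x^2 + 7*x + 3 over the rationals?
Gal(K/Q) = S_3 (symmetric group of order 6)

Compute the discriminant of x^3 + (1)*x^2 + (7)*x + (3): Δ = -1200. Since Δ is not a rational square, the Galois group is not contained in A_3; it must be the full S_3 (irreducibility of the cubic rules out anything smaller).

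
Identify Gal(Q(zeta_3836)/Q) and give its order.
|Gal(Q(zeta_3836)/Q)| = phi(3836) = 1632; group ≅ (Z/3836Z)^* ≅ Z/2Z × Z/6Z × Z/136Z

The n-th cyclotomic polynomial Φ_3836(x) is the minimal polynomial of zeta_3836 over Q and has degree phi(3836) = 1632. So Q(zeta_3836) is a degree-1632 Galois extension with Galois group (Z/3836Z)^*. By CRT, (Z/3836Z)^* ≅ (Z/4Z)^* × (Z/7Z)^* × (Z/137Z)^*. Each prime-power unit group is (Z/4Z)^* ≅ Z/2Z; (Z/7Z)^* ≅ Z/6Z; (Z/137Z)^* ≅ Z/136Z. Hence Gal(Q(zeta_3836)/Q) ≅ Z/2Z × Z/6Z × Z/136Z.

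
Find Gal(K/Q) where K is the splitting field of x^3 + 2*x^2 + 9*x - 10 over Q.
Gal(K/Q) = S_3 (symmetric group of order 6)

Compute the discriminant of x^3 + (2)*x^2 + (9)*x + (-10): Δ = -8212. Since Δ is not a rational square, the Galois group is not contained in A_3; it must be the full S_3 (irreducibility of the cubic rules out anything smaller).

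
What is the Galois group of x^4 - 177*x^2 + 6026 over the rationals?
Gal(K/Q) = V_4 (Klein four-group, Z/2Z × Z/2Z)

f factors as (x^2 - 46)(x^2 - 131), so the splitting field is K = Q(sqrt(46), sqrt(131)). The elements 46, 131, 6026 are all non-squares in Q, so sqrt(46) and sqrt(131) generate independent quadratic extensions. Thus [K:Q] = 4 and Gal(K/Q) is generated by the two order-2 automorphisms sqrt(46) ↦ -sqrt(46) and sqrt(131) ↦ -sqrt(131), giving V_4.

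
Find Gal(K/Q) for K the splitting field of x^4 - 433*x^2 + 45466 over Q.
Gal(K/Q) = V_4 (Klein four-group, Z/2Z × Z/2Z)

f factors as (x^2 - 254)(x^2 - 179), so the splitting field is K = Q(sqrt(254), sqrt(179)). The elements 254, 179, 45466 are all non-squares in Q, so sqrt(254) and sqrt(179) generate independent quadratic extensions. Thus [K:Q] = 4 and Gal(K/Q) is generated by the two order-2 automorphisms sqrt(254) ↦ -sqrt(254) and sqrt(179) ↦ -sqrt(179), giving V_4.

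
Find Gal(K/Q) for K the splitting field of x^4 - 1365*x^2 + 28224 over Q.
Gal(K/Q) = Z/2Z (cyclic of order 2)

f factors as (x^2 - 21)(x^2 - 1344), so the splitting field is K = Q(sqrt(21), sqrt(1344)). The squarefree part of 21 is 21 and the squarefree part of 1344 is also 21, so sqrt(21) and sqrt(1344) are both rational multiples of sqrt(21). Hence Q(sqrt(21)) = Q(sqrt(1344)) = Q(sqrt(21)), and the splitting field collapses to a single degree-2 extension with Galois group Z/2Z.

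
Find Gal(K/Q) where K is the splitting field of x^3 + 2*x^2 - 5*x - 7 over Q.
Gal(K/Q) = S_3 (symmetric group of order 6)

Compute the discriminant of x^3 + (2)*x^2 + (-5)*x + (-7): Δ = 761. Since Δ is not a rational square, the Galois group is not contained in A_3; it must be the full S_3 (irreducibility of the cubic rules out anything smaller).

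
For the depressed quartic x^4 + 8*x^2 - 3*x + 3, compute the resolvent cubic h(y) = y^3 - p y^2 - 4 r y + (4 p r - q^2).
h(y) = y^3 - 8*y^2 - 12*y + 87

Identify coefficients: p = 8, q = -3, r = 3.
Plug into h(y) = y^3 - p y^2 - 4 r y + (4 p r - q^2):
  h(y) = y^3 - (8) y^2 - 4*(3) y + (4*(8)*(3) - (-3)^2)
       = y^3 + (-8) y^2 + (-12) y + (87).
Simplifying: h(y) = y^3 - 8*y^2 - 12*y + 87.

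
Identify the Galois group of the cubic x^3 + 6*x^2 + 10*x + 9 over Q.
Gal(K/Q) = S_3 (symmetric group of order 6)

Compute the discriminant of x^3 + (6)*x^2 + (10)*x + (9): Δ = -643. Since Δ is not a rational square, the Galois group is not contained in A_3; it must be the full S_3 (irreducibility of the cubic rules out anything smaller).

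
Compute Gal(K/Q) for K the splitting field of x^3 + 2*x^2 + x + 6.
Gal(K/Q) = S_3 (symmetric group of order 6)

Compute the discriminant of x^3 + (2)*x^2 + (1)*x + (6): Δ = -948. Since Δ is not a rational square, the Galois group is not contained in A_3; it must be the full S_3 (irreducibility of the cubic rules out anything smaller).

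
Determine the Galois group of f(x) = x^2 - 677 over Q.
Gal(K/Q) = Z/2Z (cyclic of order 2)

x^2 - 677 is irreducible over Q since 677 is not a rational square. The splitting field Q(sqrt(677)) has degree 2 over Q, and its unique nontrivial automorphism is sqrt(677) ↦ -sqrt(677). Hence Gal(Q(sqrt(677))/Q) = Z/2Z.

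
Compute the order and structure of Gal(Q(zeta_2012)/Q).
|Gal(Q(zeta_2012)/Q)| = phi(2012) = 1004; group ≅ (Z/2012Z)^* ≅ Z/2Z × Z/502Z

The n-th cyclotomic polynomial Φ_2012(x) is the minimal polynomial of zeta_2012 over Q and has degree phi(2012) = 1004. So Q(zeta_2012) is a degree-1004 Galois extension with Galois group (Z/2012Z)^*. By CRT, (Z/2012Z)^* ≅ (Z/4Z)^* × (Z/503Z)^*. Each prime-power unit group is (Z/4Z)^* ≅ Z/2Z; (Z/503Z)^* ≅ Z/502Z. Hence Gal(Q(zeta_2012)/Q) ≅ Z/2Z × Z/502Z.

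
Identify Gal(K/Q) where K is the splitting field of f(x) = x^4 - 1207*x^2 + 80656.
Gal(K/Q) = Z/2Z (cyclic of order 2)

f factors as (x^2 - 71)(x^2 - 1136), so the splitting field is K = Q(sqrt(71), sqrt(1136)). The squarefree part of 71 is 71 and the squarefree part of 1136 is also 71, so sqrt(71) and sqrt(1136) are both rational multiples of sqrt(71). Hence Q(sqrt(71)) = Q(sqrt(1136)) = Q(sqrt(71)), and the splitting field collapses to a single degree-2 extension with Galois group Z/2Z.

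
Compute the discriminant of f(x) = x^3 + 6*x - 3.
Δ = -1107

For a depressed cubic x^3 + p x + q the discriminant is Δ = -4 p^3 - 27 q^2 = -4*(6)^3 - 27*(-3)^2 = -864 - 243 = -1107.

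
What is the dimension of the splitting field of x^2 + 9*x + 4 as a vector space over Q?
[K:Q] = 2

The discriminant of x^2 + (9)*x + (4) is b^2 - 4c = 81 - (16) = 65. Since 65 is not a perfect square in Q, the polynomial is irreducible over Q. Its two roots generate a degree-2 extension, so [K:Q] = 2.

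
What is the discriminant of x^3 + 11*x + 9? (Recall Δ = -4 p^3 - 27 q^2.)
Δ = -7511

For a depressed cubic x^3 + p x + q the discriminant is Δ = -4 p^3 - 27 q^2 = -4*(11)^3 - 27*(9)^2 = -5324 - 2187 = -7511.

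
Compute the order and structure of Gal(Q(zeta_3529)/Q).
|Gal(Q(zeta_3529)/Q)| = phi(3529) = 3528; group ≅ (Z/3529Z)^* ≅ Z/3528Z

The n-th cyclotomic polynomial Φ_3529(x) is the minimal polynomial of zeta_3529 over Q and has degree phi(3529) = 3528. So Q(zeta_3529) is a degree-3528 Galois extension with Galois group (Z/3529Z)^*. (Z/3529Z)^* is cyclic since 3529 is an odd prime power (or 4). Hence Gal(Q(zeta_3529)/Q) ≅ Z/3528Z.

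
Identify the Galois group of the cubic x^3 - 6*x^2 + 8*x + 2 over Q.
Gal(K/Q) = S_3 (symmetric group of order 6)

Compute the discriminant of x^3 + (-6)*x^2 + (8)*x + (2): Δ = 148. Since Δ is not a rational square, the Galois group is not contained in A_3; it must be the full S_3 (irreducibility of the cubic rules out anything smaller).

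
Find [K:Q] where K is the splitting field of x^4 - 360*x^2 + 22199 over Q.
[K:Q] = 4

f factors as (x^2 - 281)(x^2 - 79); the splitting field is K = Q(sqrt(281), sqrt(79)). Since 281, 79, and 22199 are all non-squares in Q, the three subfields Q(sqrt(281)), Q(sqrt(79)), Q(sqrt(22199)) are distinct degree-2 extensions, so [K:Q] = 4 (Klein four Galois group).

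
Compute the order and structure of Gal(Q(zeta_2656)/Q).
|Gal(Q(zeta_2656)/Q)| = phi(2656) = 1312; group ≅ (Z/2656Z)^* ≅ Z/2Z × Z/8Z × Z/82Z

The n-th cyclotomic polynomial Φ_2656(x) is the minimal polynomial of zeta_2656 over Q and has degree phi(2656) = 1312. So Q(zeta_2656) is a degree-1312 Galois extension with Galois group (Z/2656Z)^*. By CRT, (Z/2656Z)^* ≅ (Z/32Z)^* × (Z/83Z)^*. Each prime-power unit group is (Z/32Z)^* ≅ Z/2Z × Z/8Z; (Z/83Z)^* ≅ Z/82Z. Hence Gal(Q(zeta_2656)/Q) ≅ Z/2Z × Z/8Z × Z/82Z.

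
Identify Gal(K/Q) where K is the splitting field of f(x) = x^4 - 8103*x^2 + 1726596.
Gal(K/Q) = Z/2Z (cyclic of order 2)

f factors as (x^2 - 7884)(x^2 - 219), so the splitting field is K = Q(sqrt(7884), sqrt(219)). The squarefree part of 7884 is 219 and the squarefree part of 219 is also 219, so sqrt(7884) and sqrt(219) are both rational multiples of sqrt(219). Hence Q(sqrt(7884)) = Q(sqrt(219)) = Q(sqrt(219)), and the splitting field collapses to a single degree-2 extension with Galois group Z/2Z.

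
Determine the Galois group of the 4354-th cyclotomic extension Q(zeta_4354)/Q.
|Gal(Q(zeta_4354)/Q)| = phi(4354) = 1860; group ≅ (Z/4354Z)^* ≅ Z/6Z × Z/310Z

The n-th cyclotomic polynomial Φ_4354(x) is the minimal polynomial of zeta_4354 over Q and has degree phi(4354) = 1860. So Q(zeta_4354) is a degree-1860 Galois extension with Galois group (Z/4354Z)^*. By CRT, (Z/4354Z)^* ≅ (Z/2Z)^* × (Z/7Z)^* × (Z/311Z)^*. Each prime-power unit group is (Z/2Z)^* ≅ trivial group (order 1); (Z/7Z)^* ≅ Z/6Z; (Z/311Z)^* ≅ Z/310Z. Hence Gal(Q(zeta_4354)/Q) ≅ Z/6Z × Z/310Z.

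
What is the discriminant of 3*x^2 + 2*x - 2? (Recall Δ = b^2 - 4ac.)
Δ = 28

For a quadratic a x^2 + b x + c the discriminant is Δ = b^2 - 4ac = (2)^2 - 4*(3)*(-2) = 4 - (-24) = 28.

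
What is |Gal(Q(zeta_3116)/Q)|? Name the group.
|Gal(Q(zeta_3116)/Q)| = phi(3116) = 1440; group ≅ (Z/3116Z)^* ≅ Z/2Z × Z/18Z × Z/40Z

The n-th cyclotomic polynomial Φ_3116(x) is the minimal polynomial of zeta_3116 over Q and has degree phi(3116) = 1440. So Q(zeta_3116) is a degree-1440 Galois extension with Galois group (Z/3116Z)^*. By CRT, (Z/3116Z)^* ≅ (Z/4Z)^* × (Z/19Z)^* × (Z/41Z)^*. Each prime-power unit group is (Z/4Z)^* ≅ Z/2Z; (Z/19Z)^* ≅ Z/18Z; (Z/41Z)^* ≅ Z/40Z. Hence Gal(Q(zeta_3116)/Q) ≅ Z/2Z × Z/18Z × Z/40Z.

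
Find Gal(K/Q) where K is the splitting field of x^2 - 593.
Gal(K/Q) = Z/2Z (cyclic of order 2)

x^2 - 593 is irreducible over Q since 593 is not a rational square. The splitting field Q(sqrt(593)) has degree 2 over Q, and its unique nontrivial automorphism is sqrt(593) ↦ -sqrt(593). Hence Gal(Q(sqrt(593))/Q) = Z/2Z.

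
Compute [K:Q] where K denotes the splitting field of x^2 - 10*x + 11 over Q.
[K:Q] = 2

The discriminant of x^2 + (-10)*x + (11) is b^2 - 4c = 100 - (44) = 56. Since 56 is not a perfect square in Q, the polynomial is irreducible over Q. Its two roots generate a degree-2 extension, so [K:Q] = 2.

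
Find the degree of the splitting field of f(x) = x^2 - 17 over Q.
[K:Q] = 2

The polynomial x^2 - 17 is irreducible over Q since 17 is not a perfect square. Its splitting field is Q(sqrt(17)), which has degree 2 over Q.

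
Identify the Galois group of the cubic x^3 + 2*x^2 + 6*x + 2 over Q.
Gal(K/Q) = S_3 (symmetric group of order 6)

Compute the discriminant of x^3 + (2)*x^2 + (6)*x + (2): Δ = -460. Since Δ is not a rational square, the Galois group is not contained in A_3; it must be the full S_3 (irreducibility of the cubic rules out anything smaller).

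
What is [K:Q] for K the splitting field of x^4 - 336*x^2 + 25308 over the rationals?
[K:Q] = 4

f factors as (x^2 - 222)(x^2 - 114); the splitting field is K = Q(sqrt(222), sqrt(114)). Since 222, 114, and 25308 are all non-squares in Q, the three subfields Q(sqrt(222)), Q(sqrt(114)), Q(sqrt(25308)) are distinct degree-2 extensions, so [K:Q] = 4 (Klein four Galois group).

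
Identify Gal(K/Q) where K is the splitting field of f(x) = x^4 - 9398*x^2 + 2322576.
Gal(K/Q) = Z/2Z (cyclic of order 2)

f factors as (x^2 - 9144)(x^2 - 254), so the splitting field is K = Q(sqrt(9144), sqrt(254)). The squarefree part of 9144 is 254 and the squarefree part of 254 is also 254, so sqrt(9144) and sqrt(254) are both rational multiples of sqrt(254). Hence Q(sqrt(9144)) = Q(sqrt(254)) = Q(sqrt(254)), and the splitting field collapses to a single degree-2 extension with Galois group Z/2Z.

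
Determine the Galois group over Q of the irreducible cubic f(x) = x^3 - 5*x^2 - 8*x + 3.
Gal(K/Q) = S_3 (symmetric group of order 6)

Compute the discriminant of x^3 + (-5)*x^2 + (-8)*x + (3): Δ = 7065. Since Δ is not a rational square, the Galois group is not contained in A_3; it must be the full S_3 (irreducibility of the cubic rules out anything smaller).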